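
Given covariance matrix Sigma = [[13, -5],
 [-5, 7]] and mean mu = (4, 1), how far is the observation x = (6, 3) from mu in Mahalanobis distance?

Step 1 — centre the observation: (x - mu) = (2, 2).

Step 2 — invert Sigma. det(Sigma) = 13·7 - (-5)² = 66.
  Sigma^{-1} = (1/det) · [[d, -b], [-b, a]] = [[0.1061, 0.0758],
 [0.0758, 0.197]].

Step 3 — form the quadratic (x - mu)^T · Sigma^{-1} · (x - mu):
  Sigma^{-1} · (x - mu) = (0.3636, 0.5455).
  (x - mu)^T · [Sigma^{-1} · (x - mu)] = (2)·(0.3636) + (2)·(0.5455) = 1.8182.

Step 4 — take square root: d = √(1.8182) ≈ 1.3484.

d(x, mu) = √(1.8182) ≈ 1.3484


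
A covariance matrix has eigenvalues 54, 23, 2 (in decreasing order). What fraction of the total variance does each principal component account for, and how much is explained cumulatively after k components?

Step 1 — total variance = trace(Sigma) = Σ λ_i = 54 + 23 + 2 = 79.

Step 2 — fraction explained by component i = λ_i / Σ λ:
  PC1: 54/79 = 0.6835
  PC2: 23/79 = 0.2911
  PC3: 2/79 = 0.0253

Step 3 — cumulative fraction after k components = (λ_1 + ... + λ_k) / Σ λ:
  k = 1: 54/79 = 0.6835
  k = 2: (54 + 23)/79 = 77/79 = 0.9747
  k = 3: (54 + 23 + 2)/79 = 79/79 = 1

Summary (fraction, with percent):

explained: PC1 0.6835 (68.35%), PC2 0.2911 (29.11%), PC3 0.0253 (2.53%);  cumulative: 0.6835, 0.9747, 1


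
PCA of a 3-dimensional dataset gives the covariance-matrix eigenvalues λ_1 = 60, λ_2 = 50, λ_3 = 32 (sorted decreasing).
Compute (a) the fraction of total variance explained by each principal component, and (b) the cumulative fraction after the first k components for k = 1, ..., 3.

Step 1 — total variance = trace(Sigma) = Σ λ_i = 60 + 50 + 32 = 142.

Step 2 — fraction explained by component i = λ_i / Σ λ:
  PC1: 60/142 = 0.4225
  PC2: 50/142 = 0.3521
  PC3: 32/142 = 0.2254

Step 3 — cumulative fraction after k components = (λ_1 + ... + λ_k) / Σ λ:
  k = 1: 60/142 = 0.4225
  k = 2: (60 + 50)/142 = 110/142 = 0.7746
  k = 3: (60 + 50 + 32)/142 = 142/142 = 1

Summary (fraction, with percent):

explained: PC1 0.4225 (42.25%), PC2 0.3521 (35.21%), PC3 0.2254 (22.54%);  cumulative: 0.4225, 0.7746, 1


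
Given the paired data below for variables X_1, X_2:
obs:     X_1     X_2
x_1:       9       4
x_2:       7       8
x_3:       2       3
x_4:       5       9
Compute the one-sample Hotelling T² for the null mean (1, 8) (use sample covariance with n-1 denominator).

Step 1 — sample mean vector:
  mean(X_1) = (9 + 7 + 2 + 5) / 4 = 23/4 = 5.75
  mean(X_2) = (4 + 8 + 3 + 9) / 4 = 24/4 = 6
  x̄ = (5.75, 6),  deviation x̄ - mu_0 = (5.75, 6) - (1, 8) = (4.75, -2).

Step 2 — sample covariance matrix, S[i,j] = (1/(n-1)) · Σ_k (x_{k,i} - mean_i) · (x_{k,j} - mean_j), divisor n-1 = 3:
  S[X_1,X_1] = ((3.25)·(3.25) + (1.25)·(1.25) + (-3.75)·(-3.75) + (-0.75)·(-0.75)) / 3 = 26.75/3 = 8.9167
  S[X_1,X_2] = ((3.25)·(-2) + (1.25)·(2) + (-3.75)·(-3) + (-0.75)·(3)) / 3 = 5/3 = 1.6667
  S[X_2,X_2] = ((-2)·(-2) + (2)·(2) + (-3)·(-3) + (3)·(3)) / 3 = 26/3 = 8.6667
  S = [[8.9167, 1.6667],
 [1.6667, 8.6667]].

Step 3 — invert S. det(S) = 8.9167·8.6667 - (1.6667)² = 74.5.
  S^{-1} = (1/det) · [[d, -b], [-b, a]] = [[0.1163, -0.0224],
 [-0.0224, 0.1197]].

Step 4 — quadratic form (x̄ - mu_0)^T · S^{-1} · (x̄ - mu_0):
  S^{-1} · (x̄ - mu_0) = (0.5973, -0.3456),
  (x̄ - mu_0)^T · [...] = (4.75)·(0.5973) + (-2)·(-0.3456) = 3.5285.

Step 5 — scale by n: T² = 4 · 3.5285 = 14.1141.

T² ≈ 14.1141


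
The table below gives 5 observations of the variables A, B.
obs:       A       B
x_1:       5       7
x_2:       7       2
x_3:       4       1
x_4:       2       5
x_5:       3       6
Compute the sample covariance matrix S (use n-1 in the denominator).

Step 1 — column means:
  mean(A) = (5 + 7 + 4 + 2 + 3) / 5 = 21/5 = 4.2
  mean(B) = (7 + 2 + 1 + 5 + 6) / 5 = 21/5 = 4.2

Step 2 — sample covariance S[i,j] = (1/(n-1)) · Σ_k (x_{k,i} - mean_i) · (x_{k,j} - mean_j), with n-1 = 4.
  S[A,A] = ((0.8)·(0.8) + (2.8)·(2.8) + (-0.2)·(-0.2) + (-2.2)·(-2.2) + (-1.2)·(-1.2)) / 4 = 14.8/4 = 3.7
  S[A,B] = ((0.8)·(2.8) + (2.8)·(-2.2) + (-0.2)·(-3.2) + (-2.2)·(0.8) + (-1.2)·(1.8)) / 4 = -7.2/4 = -1.8
  S[B,B] = ((2.8)·(2.8) + (-2.2)·(-2.2) + (-3.2)·(-3.2) + (0.8)·(0.8) + (1.8)·(1.8)) / 4 = 26.8/4 = 6.7

S is symmetric (S[j,i] = S[i,j]). Assembling:

S = [[3.7, -1.8],
 [-1.8, 6.7]]


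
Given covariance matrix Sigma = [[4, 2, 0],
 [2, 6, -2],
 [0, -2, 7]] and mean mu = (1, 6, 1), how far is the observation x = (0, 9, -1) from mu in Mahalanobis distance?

Step 1 — centre the observation: (x - mu) = (-1, 3, -2).

Step 2 — invert Sigma (cofactor / det for 3×3, or solve directly):
  Sigma^{-1} = [[0.3065, -0.1129, -0.0323],
 [-0.1129, 0.2258, 0.0645],
 [-0.0323, 0.0645, 0.1613]].

Step 3 — form the quadratic (x - mu)^T · Sigma^{-1} · (x - mu):
  Sigma^{-1} · (x - mu) = (-0.5806, 0.6613, -0.0968).
  (x - mu)^T · [Sigma^{-1} · (x - mu)] = (-1)·(-0.5806) + (3)·(0.6613) + (-2)·(-0.0968) = 2.7581.

Step 4 — take square root: d = √(2.7581) ≈ 1.6607.

d(x, mu) = √(2.7581) ≈ 1.6607


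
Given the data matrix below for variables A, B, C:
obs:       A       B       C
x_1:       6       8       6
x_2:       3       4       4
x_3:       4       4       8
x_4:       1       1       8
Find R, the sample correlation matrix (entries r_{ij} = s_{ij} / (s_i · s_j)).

Step 1 — column means:
  mean(A) = (6 + 3 + 4 + 1) / 4 = 14/4 = 3.5
  mean(B) = (8 + 4 + 4 + 1) / 4 = 17/4 = 4.25
  mean(C) = (6 + 4 + 8 + 8) / 4 = 26/4 = 6.5

Step 2 — sample variances and covariances s[i,j] = (1/(n-1)) · Σ_k (x_{k,i} - mean_i) · (x_{k,j} - mean_j), with n-1 = 3:
  s[A,A] = ((2.5)·(2.5) + (-0.5)·(-0.5) + (0.5)·(0.5) + (-2.5)·(-2.5)) / 3 = 13/3 = 4.3333
  s[A,B] = ((2.5)·(3.75) + (-0.5)·(-0.25) + (0.5)·(-0.25) + (-2.5)·(-3.25)) / 3 = 17.5/3 = 5.8333
  s[A,C] = ((2.5)·(-0.5) + (-0.5)·(-2.5) + (0.5)·(1.5) + (-2.5)·(1.5)) / 3 = -3/3 = -1
  s[B,B] = ((3.75)·(3.75) + (-0.25)·(-0.25) + (-0.25)·(-0.25) + (-3.25)·(-3.25)) / 3 = 24.75/3 = 8.25
  s[B,C] = ((3.75)·(-0.5) + (-0.25)·(-2.5) + (-0.25)·(1.5) + (-3.25)·(1.5)) / 3 = -6.5/3 = -2.1667
  s[C,C] = ((-0.5)·(-0.5) + (-2.5)·(-2.5) + (1.5)·(1.5) + (1.5)·(1.5)) / 3 = 11/3 = 3.6667
  Sample standard deviations s_i = √(s[i,i]):
  s(A) = √(4.3333) = 2.0817
  s(B) = √(8.25) = 2.8723
  s(C) = √(3.6667) = 1.9149

Step 3 — r_{ij} = s_{ij} / (s_i · s_j):
  r[A,A] = 1 (diagonal).
  r[A,B] = 5.8333 / (2.0817 · 2.8723) = 5.8333 / 5.9791 = 0.9756
  r[A,C] = -1 / (2.0817 · 1.9149) = -1 / 3.9861 = -0.2509
  r[B,B] = 1 (diagonal).
  r[B,C] = -2.1667 / (2.8723 · 1.9149) = -2.1667 / 5.5 = -0.3939
  r[C,C] = 1 (diagonal).

R is symmetric with unit diagonal. Assembling:

R = [[1, 0.9756, -0.2509],
 [0.9756, 1, -0.3939],
 [-0.2509, -0.3939, 1]]


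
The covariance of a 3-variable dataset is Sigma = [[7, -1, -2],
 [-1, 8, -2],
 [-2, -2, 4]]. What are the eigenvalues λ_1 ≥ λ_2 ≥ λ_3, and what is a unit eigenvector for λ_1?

Step 1 — characteristic polynomial p(λ) = det(λI - Sigma) = λ³ - tr·λ² + c_1·λ - det, where tr = trace, c_1 = sum of the principal 2×2 minors, det = det(Sigma):
  tr = 7 + 8 + 4 = 19,
  c_1 = (7·8 - (-1)²) + (7·4 - (-2)²) + (8·4 - (-2)²) = 55 + 24 + 28 = 107,
  det = 7·(8·4 - (-2)²) - (-1)·((-1)·4 - (-2)·(-2)) + (-2)·((-1)·(-2) - 8·(-2)) = 7·(28) - (-1)·(-8) + (-2)·(18) = 152.
  So p(λ) = λ³ - 19λ² + 107λ - 152.
Step 2 — look for an integer root (rational root theorem: any rational root is an integer divisor of 152). Testing λ = 8:
  p(8) = 512 - 1216 + 856 - 152 = 0  ✓
  Dividing out (λ - 8): p(λ) = (λ - 8)(λ² - 11λ + 19).
Step 3 — remaining eigenvalues from the quadratic λ² - 11λ + 19 = 0:
  Δ = 11² - 4·19 = 121 - 76 = 45,  λ = (11 ± √45)/2 = (11 ± 6.7082)/2 ≈ 8.8541 or 2.1459.
  Sorted: λ_1 = 8.8541,  λ_2 = 8,  λ_3 = 2.1459  (check: sum = 19 = tr ✓).

Step 4 — unit eigenvector for λ_1 ≈ 8.8541: v spans the null space of (Sigma - λ_1 I), whose rows are
  r_1 = (-1.8541, -1, -2),  r_2 = (-1, -0.8541, -2),  r_3 = (-2, -2, -4.8541).
  v is orthogonal to every row, so take v ∝ r_1 × r_2 = ((-1)·(-2) - (-2)·(-0.8541), (-2)·(-1) - (-1.8541)·(-2), (-1.8541)·(-0.8541) - (-1)·(-1)) ≈ (0.2918, -1.7082, 0.5836).
  Let u = (0.2918, -1.7082, 0.5836).
  ||u|| = √((0.2918)² + (-1.7082)² + (0.5836)²) = √(3.3437) ≈ 1.8286,  v_1 = u/||u|| ≈ (0.1596, -0.9342, 0.3192) (||v_1|| = 1).

λ_1 = 8.8541,  λ_2 = 8,  λ_3 = 2.1459;  v_1 ≈ (0.1596, -0.9342, 0.3192)


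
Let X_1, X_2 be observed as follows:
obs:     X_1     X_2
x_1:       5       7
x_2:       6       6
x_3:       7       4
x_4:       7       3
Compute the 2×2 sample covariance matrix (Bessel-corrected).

Step 1 — column means:
  mean(X_1) = (5 + 6 + 7 + 7) / 4 = 25/4 = 6.25
  mean(X_2) = (7 + 6 + 4 + 3) / 4 = 20/4 = 5

Step 2 — sample covariance S[i,j] = (1/(n-1)) · Σ_k (x_{k,i} - mean_i) · (x_{k,j} - mean_j), with n-1 = 3.
  S[X_1,X_1] = ((-1.25)·(-1.25) + (-0.25)·(-0.25) + (0.75)·(0.75) + (0.75)·(0.75)) / 3 = 2.75/3 = 0.9167
  S[X_1,X_2] = ((-1.25)·(2) + (-0.25)·(1) + (0.75)·(-1) + (0.75)·(-2)) / 3 = -5/3 = -1.6667
  S[X_2,X_2] = ((2)·(2) + (1)·(1) + (-1)·(-1) + (-2)·(-2)) / 3 = 10/3 = 3.3333

S is symmetric (S[j,i] = S[i,j]). Assembling:

S = [[0.9167, -1.6667],
 [-1.6667, 3.3333]]


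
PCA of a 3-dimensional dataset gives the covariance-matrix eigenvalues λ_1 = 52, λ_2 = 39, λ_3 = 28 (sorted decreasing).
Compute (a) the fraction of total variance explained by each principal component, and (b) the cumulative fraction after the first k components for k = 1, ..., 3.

Step 1 — total variance = trace(Sigma) = Σ λ_i = 52 + 39 + 28 = 119.

Step 2 — fraction explained by component i = λ_i / Σ λ:
  PC1: 52/119 = 0.437
  PC2: 39/119 = 0.3277
  PC3: 28/119 = 0.2353

Step 3 — cumulative fraction after k components = (λ_1 + ... + λ_k) / Σ λ:
  k = 1: 52/119 = 0.437
  k = 2: (52 + 39)/119 = 91/119 = 0.7647
  k = 3: (52 + 39 + 28)/119 = 119/119 = 1

Summary (fraction, with percent):

explained: PC1 0.437 (43.7%), PC2 0.3277 (32.77%), PC3 0.2353 (23.53%);  cumulative: 0.437, 0.7647, 1


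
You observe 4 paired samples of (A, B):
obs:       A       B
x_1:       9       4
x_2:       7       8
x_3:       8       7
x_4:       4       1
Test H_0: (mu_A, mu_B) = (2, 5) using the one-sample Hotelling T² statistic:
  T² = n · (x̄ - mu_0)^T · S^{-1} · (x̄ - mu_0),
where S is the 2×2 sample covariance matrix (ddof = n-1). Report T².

Step 1 — sample mean vector:
  mean(A) = (9 + 7 + 8 + 4) / 4 = 28/4 = 7
  mean(B) = (4 + 8 + 7 + 1) / 4 = 20/4 = 5
  x̄ = (7, 5),  deviation x̄ - mu_0 = (7, 5) - (2, 5) = (5, 0).

Step 2 — sample covariance matrix, S[i,j] = (1/(n-1)) · Σ_k (x_{k,i} - mean_i) · (x_{k,j} - mean_j), divisor n-1 = 3:
  S[A,A] = ((2)·(2) + (0)·(0) + (1)·(1) + (-3)·(-3)) / 3 = 14/3 = 4.6667
  S[A,B] = ((2)·(-1) + (0)·(3) + (1)·(2) + (-3)·(-4)) / 3 = 12/3 = 4
  S[B,B] = ((-1)·(-1) + (3)·(3) + (2)·(2) + (-4)·(-4)) / 3 = 30/3 = 10
  S = [[4.6667, 4],
 [4, 10]].

Step 3 — invert S. det(S) = 4.6667·10 - (4)² = 30.6667.
  S^{-1} = (1/det) · [[d, -b], [-b, a]] = [[0.3261, -0.1304],
 [-0.1304, 0.1522]].

Step 4 — quadratic form (x̄ - mu_0)^T · S^{-1} · (x̄ - mu_0):
  S^{-1} · (x̄ - mu_0) = (1.6304, -0.6522),
  (x̄ - mu_0)^T · [...] = (5)·(1.6304) + (0)·(-0.6522) = 8.1522.

Step 5 — scale by n: T² = 4 · 8.1522 = 32.6087.

T² ≈ 32.6087


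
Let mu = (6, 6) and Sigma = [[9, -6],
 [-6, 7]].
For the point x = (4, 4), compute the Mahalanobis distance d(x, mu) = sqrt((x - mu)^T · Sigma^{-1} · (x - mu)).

Step 1 — centre the observation: (x - mu) = (-2, -2).

Step 2 — invert Sigma. det(Sigma) = 9·7 - (-6)² = 27.
  Sigma^{-1} = (1/det) · [[d, -b], [-b, a]] = [[0.2593, 0.2222],
 [0.2222, 0.3333]].

Step 3 — form the quadratic (x - mu)^T · Sigma^{-1} · (x - mu):
  Sigma^{-1} · (x - mu) = (-0.963, -1.1111).
  (x - mu)^T · [Sigma^{-1} · (x - mu)] = (-2)·(-0.963) + (-2)·(-1.1111) = 4.1481.

Step 4 — take square root: d = √(4.1481) ≈ 2.0367.

d(x, mu) = √(4.1481) ≈ 2.0367


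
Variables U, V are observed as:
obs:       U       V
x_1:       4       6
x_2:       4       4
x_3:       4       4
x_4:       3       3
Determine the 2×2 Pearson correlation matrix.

Step 1 — column means:
  mean(U) = (4 + 4 + 4 + 3) / 4 = 15/4 = 3.75
  mean(V) = (6 + 4 + 4 + 3) / 4 = 17/4 = 4.25

Step 2 — sample variances and covariances s[i,j] = (1/(n-1)) · Σ_k (x_{k,i} - mean_i) · (x_{k,j} - mean_j), with n-1 = 3:
  s[U,U] = ((0.25)·(0.25) + (0.25)·(0.25) + (0.25)·(0.25) + (-0.75)·(-0.75)) / 3 = 0.75/3 = 0.25
  s[U,V] = ((0.25)·(1.75) + (0.25)·(-0.25) + (0.25)·(-0.25) + (-0.75)·(-1.25)) / 3 = 1.25/3 = 0.4167
  s[V,V] = ((1.75)·(1.75) + (-0.25)·(-0.25) + (-0.25)·(-0.25) + (-1.25)·(-1.25)) / 3 = 4.75/3 = 1.5833
  Sample standard deviations s_i = √(s[i,i]):
  s(U) = √(0.25) = 0.5
  s(V) = √(1.5833) = 1.2583

Step 3 — r_{ij} = s_{ij} / (s_i · s_j):
  r[U,U] = 1 (diagonal).
  r[U,V] = 0.4167 / (0.5 · 1.2583) = 0.4167 / 0.6292 = 0.6623
  r[V,V] = 1 (diagonal).

R is symmetric with unit diagonal. Assembling:

R = [[1, 0.6623],
 [0.6623, 1]]


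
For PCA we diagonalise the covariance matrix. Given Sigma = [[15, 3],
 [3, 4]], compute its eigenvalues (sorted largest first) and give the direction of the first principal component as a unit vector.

Step 1 — characteristic polynomial of 2×2 Sigma:
  det(Sigma - λI) = λ² - trace · λ + det = 0.
  trace = 15 + 4 = 19, det = 15·4 - (3)² = 51.
Step 2 — discriminant:
  Δ = trace² - 4·det = 361 - 204 = 157.
Step 3 — eigenvalues:
  λ = (trace ± √Δ)/2 = (19 ± 12.53)/2,
  λ_1 = 15.765,  λ_2 = 3.235.

Step 4 — unit eigenvector for λ_1: solve (Sigma - λ_1 I)v = 0. First row:
  (15 - 15.765)·v_x + (3)·v_y = 0, i.e. (-0.765)·v_x + (3)·v_y = 0,
  so v ∝ (b, λ_1 - a) = (3, 0.765) = u.
  ||u|| = √((3)² + (0.765)²) = √(9.5852) ≈ 3.096,
  v_1 = u/||u|| ≈ (0.969, 0.2471) (||v_1|| = 1).

λ_1 = 15.765,  λ_2 = 3.235;  v_1 ≈ (0.969, 0.2471)


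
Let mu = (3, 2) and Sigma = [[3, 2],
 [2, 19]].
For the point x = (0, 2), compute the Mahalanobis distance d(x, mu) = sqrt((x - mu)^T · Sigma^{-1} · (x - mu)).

Step 1 — centre the observation: (x - mu) = (-3, 0).

Step 2 — invert Sigma. det(Sigma) = 3·19 - (2)² = 53.
  Sigma^{-1} = (1/det) · [[d, -b], [-b, a]] = [[0.3585, -0.0377],
 [-0.0377, 0.0566]].

Step 3 — form the quadratic (x - mu)^T · Sigma^{-1} · (x - mu):
  Sigma^{-1} · (x - mu) = (-1.0755, 0.1132).
  (x - mu)^T · [Sigma^{-1} · (x - mu)] = (-3)·(-1.0755) + (0)·(0.1132) = 3.2264.

Step 4 — take square root: d = √(3.2264) ≈ 1.7962.

d(x, mu) = √(3.2264) ≈ 1.7962


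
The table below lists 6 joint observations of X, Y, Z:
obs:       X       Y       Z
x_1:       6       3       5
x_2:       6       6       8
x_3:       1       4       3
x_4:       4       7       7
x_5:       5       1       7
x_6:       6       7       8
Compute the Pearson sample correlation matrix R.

Step 1 — column means:
  mean(X) = (6 + 6 + 1 + 4 + 5 + 6) / 6 = 28/6 = 4.6667
  mean(Y) = (3 + 6 + 4 + 7 + 1 + 7) / 6 = 28/6 = 4.6667
  mean(Z) = (5 + 8 + 3 + 7 + 7 + 8) / 6 = 38/6 = 6.3333

Step 2 — sample variances and covariances s[i,j] = (1/(n-1)) · Σ_k (x_{k,i} - mean_i) · (x_{k,j} - mean_j), with n-1 = 5:
  s[X,X] = ((1.3333)·(1.3333) + (1.3333)·(1.3333) + (-3.6667)·(-3.6667) + (-0.6667)·(-0.6667) + (0.3333)·(0.3333) + (1.3333)·(1.3333)) / 5 = 19.3333/5 = 3.8667
  s[X,Y] = ((1.3333)·(-1.6667) + (1.3333)·(1.3333) + (-3.6667)·(-0.6667) + (-0.6667)·(2.3333) + (0.3333)·(-3.6667) + (1.3333)·(2.3333)) / 5 = 2.3333/5 = 0.4667
  s[X,Z] = ((1.3333)·(-1.3333) + (1.3333)·(1.6667) + (-3.6667)·(-3.3333) + (-0.6667)·(0.6667) + (0.3333)·(0.6667) + (1.3333)·(1.6667)) / 5 = 14.6667/5 = 2.9333
  s[Y,Y] = ((-1.6667)·(-1.6667) + (1.3333)·(1.3333) + (-0.6667)·(-0.6667) + (2.3333)·(2.3333) + (-3.6667)·(-3.6667) + (2.3333)·(2.3333)) / 5 = 29.3333/5 = 5.8667
  s[Y,Z] = ((-1.6667)·(-1.3333) + (1.3333)·(1.6667) + (-0.6667)·(-3.3333) + (2.3333)·(0.6667) + (-3.6667)·(0.6667) + (2.3333)·(1.6667)) / 5 = 9.6667/5 = 1.9333
  s[Z,Z] = ((-1.3333)·(-1.3333) + (1.6667)·(1.6667) + (-3.3333)·(-3.3333) + (0.6667)·(0.6667) + (0.6667)·(0.6667) + (1.6667)·(1.6667)) / 5 = 19.3333/5 = 3.8667
  Sample standard deviations s_i = √(s[i,i]):
  s(X) = √(3.8667) = 1.9664
  s(Y) = √(5.8667) = 2.4221
  s(Z) = √(3.8667) = 1.9664

Step 3 — r_{ij} = s_{ij} / (s_i · s_j):
  r[X,X] = 1 (diagonal).
  r[X,Y] = 0.4667 / (1.9664 · 2.4221) = 0.4667 / 4.7628 = 0.098
  r[X,Z] = 2.9333 / (1.9664 · 1.9664) = 2.9333 / 3.8667 = 0.7586
  r[Y,Y] = 1 (diagonal).
  r[Y,Z] = 1.9333 / (2.4221 · 1.9664) = 1.9333 / 4.7628 = 0.4059
  r[Z,Z] = 1 (diagonal).

R is symmetric with unit diagonal. Assembling:

R = [[1, 0.098, 0.7586],
 [0.098, 1, 0.4059],
 [0.7586, 0.4059, 1]]


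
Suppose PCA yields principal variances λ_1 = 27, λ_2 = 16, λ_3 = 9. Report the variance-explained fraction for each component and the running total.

Step 1 — total variance = trace(Sigma) = Σ λ_i = 27 + 16 + 9 = 52.

Step 2 — fraction explained by component i = λ_i / Σ λ:
  PC1: 27/52 = 0.5192
  PC2: 16/52 = 0.3077
  PC3: 9/52 = 0.1731

Step 3 — cumulative fraction after k components = (λ_1 + ... + λ_k) / Σ λ:
  k = 1: 27/52 = 0.5192
  k = 2: (27 + 16)/52 = 43/52 = 0.8269
  k = 3: (27 + 16 + 9)/52 = 52/52 = 1

Summary (fraction, with percent):

explained: PC1 0.5192 (51.92%), PC2 0.3077 (30.77%), PC3 0.1731 (17.31%);  cumulative: 0.5192, 0.8269, 1


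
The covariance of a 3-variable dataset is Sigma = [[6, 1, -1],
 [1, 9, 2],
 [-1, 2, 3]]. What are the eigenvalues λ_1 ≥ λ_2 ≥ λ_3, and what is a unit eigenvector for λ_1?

Step 1 — characteristic polynomial p(λ) = det(λI - Sigma) = λ³ - tr·λ² + c_1·λ - det, where tr = trace, c_1 = sum of the principal 2×2 minors, det = det(Sigma):
  tr = 6 + 9 + 3 = 18,
  c_1 = (6·9 - (1)²) + (6·3 - (-1)²) + (9·3 - (2)²) = 53 + 17 + 23 = 93,
  det = 6·(9·3 - (2)²) - (1)·((1)·3 - (2)·(-1)) + (-1)·((1)·(2) - 9·(-1)) = 6·(23) - (1)·(5) + (-1)·(11) = 122.
  So p(λ) = λ³ - 18λ² + 93λ - 122.
Step 2 — look for an integer root (rational root theorem: any rational root is an integer divisor of 122). Testing λ = 2:
  p(2) = 8 - 72 + 186 - 122 = 0  ✓
  Dividing out (λ - 2): p(λ) = (λ - 2)(λ² - 16λ + 61).
Step 3 — remaining eigenvalues from the quadratic λ² - 16λ + 61 = 0:
  Δ = 16² - 4·61 = 256 - 244 = 12,  λ = (16 ± √12)/2 = (16 ± 3.4641)/2 ≈ 9.7321 or 6.2679.
  Sorted: λ_1 = 9.7321,  λ_2 = 6.2679,  λ_3 = 2  (check: sum = 18 = tr ✓).

Step 4 — unit eigenvector for λ_1 ≈ 9.7321: v spans the null space of (Sigma - λ_1 I), whose rows are
  r_1 = (-3.7321, 1, -1),  r_2 = (1, -0.7321, 2),  r_3 = (-1, 2, -6.7321).
  v is orthogonal to every row, so take v ∝ r_1 × r_2 = ((1)·(2) - (-1)·(-0.7321), (-1)·(1) - (-3.7321)·(2), (-3.7321)·(-0.7321) - (1)·(1)) ≈ (1.2679, 6.4641, 1.7321).
  Let u = (1.2679, 6.4641, 1.7321).
  ||u|| = √((1.2679)² + (6.4641)² + (1.7321)²) = √(46.3923) ≈ 6.8112,  v_1 = u/||u|| ≈ (0.1862, 0.949, 0.2543) (||v_1|| = 1).

λ_1 = 9.7321,  λ_2 = 6.2679,  λ_3 = 2;  v_1 ≈ (0.1862, 0.949, 0.2543)


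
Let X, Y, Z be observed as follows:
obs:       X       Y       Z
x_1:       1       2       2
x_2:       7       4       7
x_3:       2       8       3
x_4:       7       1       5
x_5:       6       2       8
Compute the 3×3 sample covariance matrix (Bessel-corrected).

Step 1 — column means:
  mean(X) = (1 + 7 + 2 + 7 + 6) / 5 = 23/5 = 4.6
  mean(Y) = (2 + 4 + 8 + 1 + 2) / 5 = 17/5 = 3.4
  mean(Z) = (2 + 7 + 3 + 5 + 8) / 5 = 25/5 = 5

Step 2 — sample covariance S[i,j] = (1/(n-1)) · Σ_k (x_{k,i} - mean_i) · (x_{k,j} - mean_j), with n-1 = 4.
  S[X,X] = ((-3.6)·(-3.6) + (2.4)·(2.4) + (-2.6)·(-2.6) + (2.4)·(2.4) + (1.4)·(1.4)) / 4 = 33.2/4 = 8.3
  S[X,Y] = ((-3.6)·(-1.4) + (2.4)·(0.6) + (-2.6)·(4.6) + (2.4)·(-2.4) + (1.4)·(-1.4)) / 4 = -13.2/4 = -3.3
  S[X,Z] = ((-3.6)·(-3) + (2.4)·(2) + (-2.6)·(-2) + (2.4)·(0) + (1.4)·(3)) / 4 = 25/4 = 6.25
  S[Y,Y] = ((-1.4)·(-1.4) + (0.6)·(0.6) + (4.6)·(4.6) + (-2.4)·(-2.4) + (-1.4)·(-1.4)) / 4 = 31.2/4 = 7.8
  S[Y,Z] = ((-1.4)·(-3) + (0.6)·(2) + (4.6)·(-2) + (-2.4)·(0) + (-1.4)·(3)) / 4 = -8/4 = -2
  S[Z,Z] = ((-3)·(-3) + (2)·(2) + (-2)·(-2) + (0)·(0) + (3)·(3)) / 4 = 26/4 = 6.5

S is symmetric (S[j,i] = S[i,j]). Assembling:

S = [[8.3, -3.3, 6.25],
 [-3.3, 7.8, -2],
 [6.25, -2, 6.5]]


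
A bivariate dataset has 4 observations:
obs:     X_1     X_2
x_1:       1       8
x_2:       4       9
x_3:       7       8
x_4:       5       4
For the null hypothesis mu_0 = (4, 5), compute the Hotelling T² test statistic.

Step 1 — sample mean vector:
  mean(X_1) = (1 + 4 + 7 + 5) / 4 = 17/4 = 4.25
  mean(X_2) = (8 + 9 + 8 + 4) / 4 = 29/4 = 7.25
  x̄ = (4.25, 7.25),  deviation x̄ - mu_0 = (4.25, 7.25) - (4, 5) = (0.25, 2.25).

Step 2 — sample covariance matrix, S[i,j] = (1/(n-1)) · Σ_k (x_{k,i} - mean_i) · (x_{k,j} - mean_j), divisor n-1 = 3:
  S[X_1,X_1] = ((-3.25)·(-3.25) + (-0.25)·(-0.25) + (2.75)·(2.75) + (0.75)·(0.75)) / 3 = 18.75/3 = 6.25
  S[X_1,X_2] = ((-3.25)·(0.75) + (-0.25)·(1.75) + (2.75)·(0.75) + (0.75)·(-3.25)) / 3 = -3.25/3 = -1.0833
  S[X_2,X_2] = ((0.75)·(0.75) + (1.75)·(1.75) + (0.75)·(0.75) + (-3.25)·(-3.25)) / 3 = 14.75/3 = 4.9167
  S = [[6.25, -1.0833],
 [-1.0833, 4.9167]].

Step 3 — invert S. det(S) = 6.25·4.9167 - (-1.0833)² = 29.5556.
  S^{-1} = (1/det) · [[d, -b], [-b, a]] = [[0.1664, 0.0367],
 [0.0367, 0.2115]].

Step 4 — quadratic form (x̄ - mu_0)^T · S^{-1} · (x̄ - mu_0):
  S^{-1} · (x̄ - mu_0) = (0.1241, 0.485),
  (x̄ - mu_0)^T · [...] = (0.25)·(0.1241) + (2.25)·(0.485) = 1.1222.

Step 5 — scale by n: T² = 4 · 1.1222 = 4.4887.

T² ≈ 4.4887


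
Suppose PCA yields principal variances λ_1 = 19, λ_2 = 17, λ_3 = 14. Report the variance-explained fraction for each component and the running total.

Step 1 — total variance = trace(Sigma) = Σ λ_i = 19 + 17 + 14 = 50.

Step 2 — fraction explained by component i = λ_i / Σ λ:
  PC1: 19/50 = 0.38
  PC2: 17/50 = 0.34
  PC3: 14/50 = 0.28

Step 3 — cumulative fraction after k components = (λ_1 + ... + λ_k) / Σ λ:
  k = 1: 19/50 = 0.38
  k = 2: (19 + 17)/50 = 36/50 = 0.72
  k = 3: (19 + 17 + 14)/50 = 50/50 = 1

Summary (fraction, with percent):

explained: PC1 0.38 (38%), PC2 0.34 (34%), PC3 0.28 (28%);  cumulative: 0.38, 0.72, 1


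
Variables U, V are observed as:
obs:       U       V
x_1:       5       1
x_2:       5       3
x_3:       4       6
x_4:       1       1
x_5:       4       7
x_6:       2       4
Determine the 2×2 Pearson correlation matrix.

Step 1 — column means:
  mean(U) = (5 + 5 + 4 + 1 + 4 + 2) / 6 = 21/6 = 3.5
  mean(V) = (1 + 3 + 6 + 1 + 7 + 4) / 6 = 22/6 = 3.6667

Step 2 — sample variances and covariances s[i,j] = (1/(n-1)) · Σ_k (x_{k,i} - mean_i) · (x_{k,j} - mean_j), with n-1 = 5:
  s[U,U] = ((1.5)·(1.5) + (1.5)·(1.5) + (0.5)·(0.5) + (-2.5)·(-2.5) + (0.5)·(0.5) + (-1.5)·(-1.5)) / 5 = 13.5/5 = 2.7
  s[U,V] = ((1.5)·(-2.6667) + (1.5)·(-0.6667) + (0.5)·(2.3333) + (-2.5)·(-2.6667) + (0.5)·(3.3333) + (-1.5)·(0.3333)) / 5 = 4/5 = 0.8
  s[V,V] = ((-2.6667)·(-2.6667) + (-0.6667)·(-0.6667) + (2.3333)·(2.3333) + (-2.6667)·(-2.6667) + (3.3333)·(3.3333) + (0.3333)·(0.3333)) / 5 = 31.3333/5 = 6.2667
  Sample standard deviations s_i = √(s[i,i]):
  s(U) = √(2.7) = 1.6432
  s(V) = √(6.2667) = 2.5033

Step 3 — r_{ij} = s_{ij} / (s_i · s_j):
  r[U,U] = 1 (diagonal).
  r[U,V] = 0.8 / (1.6432 · 2.5033) = 0.8 / 4.1134 = 0.1945
  r[V,V] = 1 (diagonal).

R is symmetric with unit diagonal. Assembling:

R = [[1, 0.1945],
 [0.1945, 1]]


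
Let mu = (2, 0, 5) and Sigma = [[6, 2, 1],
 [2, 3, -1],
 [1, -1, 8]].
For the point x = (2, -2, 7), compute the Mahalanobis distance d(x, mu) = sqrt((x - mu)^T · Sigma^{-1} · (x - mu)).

Step 1 — centre the observation: (x - mu) = (0, -2, 2).

Step 2 — invert Sigma (cofactor / det for 3×3, or solve directly):
  Sigma^{-1} = [[0.2323, -0.1717, -0.0505],
 [-0.1717, 0.4747, 0.0808],
 [-0.0505, 0.0808, 0.1414]].

Step 3 — form the quadratic (x - mu)^T · Sigma^{-1} · (x - mu):
  Sigma^{-1} · (x - mu) = (0.2424, -0.7879, 0.1212).
  (x - mu)^T · [Sigma^{-1} · (x - mu)] = (0)·(0.2424) + (-2)·(-0.7879) + (2)·(0.1212) = 1.8182.

Step 4 — take square root: d = √(1.8182) ≈ 1.3484.

d(x, mu) = √(1.8182) ≈ 1.3484


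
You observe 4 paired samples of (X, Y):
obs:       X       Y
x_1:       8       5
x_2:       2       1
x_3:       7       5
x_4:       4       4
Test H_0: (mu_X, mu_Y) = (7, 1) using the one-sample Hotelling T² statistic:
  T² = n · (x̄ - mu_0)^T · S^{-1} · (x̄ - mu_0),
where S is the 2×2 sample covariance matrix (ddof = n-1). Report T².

Step 1 — sample mean vector:
  mean(X) = (8 + 2 + 7 + 4) / 4 = 21/4 = 5.25
  mean(Y) = (5 + 1 + 5 + 4) / 4 = 15/4 = 3.75
  x̄ = (5.25, 3.75),  deviation x̄ - mu_0 = (5.25, 3.75) - (7, 1) = (-1.75, 2.75).

Step 2 — sample covariance matrix, S[i,j] = (1/(n-1)) · Σ_k (x_{k,i} - mean_i) · (x_{k,j} - mean_j), divisor n-1 = 3:
  S[X,X] = ((2.75)·(2.75) + (-3.25)·(-3.25) + (1.75)·(1.75) + (-1.25)·(-1.25)) / 3 = 22.75/3 = 7.5833
  S[X,Y] = ((2.75)·(1.25) + (-3.25)·(-2.75) + (1.75)·(1.25) + (-1.25)·(0.25)) / 3 = 14.25/3 = 4.75
  S[Y,Y] = ((1.25)·(1.25) + (-2.75)·(-2.75) + (1.25)·(1.25) + (0.25)·(0.25)) / 3 = 10.75/3 = 3.5833
  S = [[7.5833, 4.75],
 [4.75, 3.5833]].

Step 3 — invert S. det(S) = 7.5833·3.5833 - (4.75)² = 4.6111.
  S^{-1} = (1/det) · [[d, -b], [-b, a]] = [[0.7771, -1.0301],
 [-1.0301, 1.6446]].

Step 4 — quadratic form (x̄ - mu_0)^T · S^{-1} · (x̄ - mu_0):
  S^{-1} · (x̄ - mu_0) = (-4.1928, 6.3253),
  (x̄ - mu_0)^T · [...] = (-1.75)·(-4.1928) + (2.75)·(6.3253) = 24.7319.

Step 5 — scale by n: T² = 4 · 24.7319 = 98.9277.

T² ≈ 98.9277


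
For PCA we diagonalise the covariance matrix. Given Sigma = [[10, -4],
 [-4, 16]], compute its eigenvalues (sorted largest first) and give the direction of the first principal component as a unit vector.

Step 1 — characteristic polynomial of 2×2 Sigma:
  det(Sigma - λI) = λ² - trace · λ + det = 0.
  trace = 10 + 16 = 26, det = 10·16 - (-4)² = 144.
Step 2 — discriminant:
  Δ = trace² - 4·det = 676 - 576 = 100.
Step 3 — eigenvalues:
  λ = (trace ± √Δ)/2 = (26 ± 10)/2,
  λ_1 = 18,  λ_2 = 8.

Step 4 — unit eigenvector for λ_1: solve (Sigma - λ_1 I)v = 0. First row:
  (10 - 18)·v_x + (-4)·v_y = 0, i.e. (-8)·v_x + (-4)·v_y = 0,
  so v ∝ (b, λ_1 - a) = (-4, 8); multiply by -1 so the first entry is positive: u = (4, -8).
  ||u|| = √((4)² + (-8)²) = √(80) ≈ 8.9443,
  v_1 = u/||u|| ≈ (0.4472, -0.8944) (||v_1|| = 1).

λ_1 = 18,  λ_2 = 8;  v_1 ≈ (0.4472, -0.8944)


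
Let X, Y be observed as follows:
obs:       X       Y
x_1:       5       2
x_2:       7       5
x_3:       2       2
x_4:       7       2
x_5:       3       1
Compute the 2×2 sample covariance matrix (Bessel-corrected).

Step 1 — column means:
  mean(X) = (5 + 7 + 2 + 7 + 3) / 5 = 24/5 = 4.8
  mean(Y) = (2 + 5 + 2 + 2 + 1) / 5 = 12/5 = 2.4

Step 2 — sample covariance S[i,j] = (1/(n-1)) · Σ_k (x_{k,i} - mean_i) · (x_{k,j} - mean_j), with n-1 = 4.
  S[X,X] = ((0.2)·(0.2) + (2.2)·(2.2) + (-2.8)·(-2.8) + (2.2)·(2.2) + (-1.8)·(-1.8)) / 4 = 20.8/4 = 5.2
  S[X,Y] = ((0.2)·(-0.4) + (2.2)·(2.6) + (-2.8)·(-0.4) + (2.2)·(-0.4) + (-1.8)·(-1.4)) / 4 = 8.4/4 = 2.1
  S[Y,Y] = ((-0.4)·(-0.4) + (2.6)·(2.6) + (-0.4)·(-0.4) + (-0.4)·(-0.4) + (-1.4)·(-1.4)) / 4 = 9.2/4 = 2.3

S is symmetric (S[j,i] = S[i,j]). Assembling:

S = [[5.2, 2.1],
 [2.1, 2.3]]


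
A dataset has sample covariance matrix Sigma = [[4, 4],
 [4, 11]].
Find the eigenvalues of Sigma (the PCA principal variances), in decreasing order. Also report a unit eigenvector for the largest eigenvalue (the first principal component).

Step 1 — characteristic polynomial of 2×2 Sigma:
  det(Sigma - λI) = λ² - trace · λ + det = 0.
  trace = 4 + 11 = 15, det = 4·11 - (4)² = 28.
Step 2 — discriminant:
  Δ = trace² - 4·det = 225 - 112 = 113.
Step 3 — eigenvalues:
  λ = (trace ± √Δ)/2 = (15 ± 10.6301)/2,
  λ_1 = 12.8151,  λ_2 = 2.1849.

Step 4 — unit eigenvector for λ_1: solve (Sigma - λ_1 I)v = 0. First row:
  (4 - 12.8151)·v_x + (4)·v_y = 0, i.e. (-8.8151)·v_x + (4)·v_y = 0,
  so v ∝ (b, λ_1 - a) = (4, 8.8151) = u.
  ||u|| = √((4)² + (8.8151)²) = √(93.7055) ≈ 9.6802,
  v_1 = u/||u|| ≈ (0.4132, 0.9106) (||v_1|| = 1).

λ_1 = 12.8151,  λ_2 = 2.1849;  v_1 ≈ (0.4132, 0.9106)


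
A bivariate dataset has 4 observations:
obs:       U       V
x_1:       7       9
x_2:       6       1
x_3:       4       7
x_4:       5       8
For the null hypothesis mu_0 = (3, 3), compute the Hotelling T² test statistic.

Step 1 — sample mean vector:
  mean(U) = (7 + 6 + 4 + 5) / 4 = 22/4 = 5.5
  mean(V) = (9 + 1 + 7 + 8) / 4 = 25/4 = 6.25
  x̄ = (5.5, 6.25),  deviation x̄ - mu_0 = (5.5, 6.25) - (3, 3) = (2.5, 3.25).

Step 2 — sample covariance matrix, S[i,j] = (1/(n-1)) · Σ_k (x_{k,i} - mean_i) · (x_{k,j} - mean_j), divisor n-1 = 3:
  S[U,U] = ((1.5)·(1.5) + (0.5)·(0.5) + (-1.5)·(-1.5) + (-0.5)·(-0.5)) / 3 = 5/3 = 1.6667
  S[U,V] = ((1.5)·(2.75) + (0.5)·(-5.25) + (-1.5)·(0.75) + (-0.5)·(1.75)) / 3 = -0.5/3 = -0.1667
  S[V,V] = ((2.75)·(2.75) + (-5.25)·(-5.25) + (0.75)·(0.75) + (1.75)·(1.75)) / 3 = 38.75/3 = 12.9167
  S = [[1.6667, -0.1667],
 [-0.1667, 12.9167]].

Step 3 — invert S. det(S) = 1.6667·12.9167 - (-0.1667)² = 21.5.
  S^{-1} = (1/det) · [[d, -b], [-b, a]] = [[0.6008, 0.0078],
 [0.0078, 0.0775]].

Step 4 — quadratic form (x̄ - mu_0)^T · S^{-1} · (x̄ - mu_0):
  S^{-1} · (x̄ - mu_0) = (1.5271, 0.2713),
  (x̄ - mu_0)^T · [...] = (2.5)·(1.5271) + (3.25)·(0.2713) = 4.6996.

Step 5 — scale by n: T² = 4 · 4.6996 = 18.7984.

T² ≈ 18.7984


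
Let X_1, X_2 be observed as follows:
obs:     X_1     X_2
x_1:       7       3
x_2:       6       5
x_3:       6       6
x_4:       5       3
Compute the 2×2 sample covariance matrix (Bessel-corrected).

Step 1 — column means:
  mean(X_1) = (7 + 6 + 6 + 5) / 4 = 24/4 = 6
  mean(X_2) = (3 + 5 + 6 + 3) / 4 = 17/4 = 4.25

Step 2 — sample covariance S[i,j] = (1/(n-1)) · Σ_k (x_{k,i} - mean_i) · (x_{k,j} - mean_j), with n-1 = 3.
  S[X_1,X_1] = ((1)·(1) + (0)·(0) + (0)·(0) + (-1)·(-1)) / 3 = 2/3 = 0.6667
  S[X_1,X_2] = ((1)·(-1.25) + (0)·(0.75) + (0)·(1.75) + (-1)·(-1.25)) / 3 = 0/3 = 0
  S[X_2,X_2] = ((-1.25)·(-1.25) + (0.75)·(0.75) + (1.75)·(1.75) + (-1.25)·(-1.25)) / 3 = 6.75/3 = 2.25

S is symmetric (S[j,i] = S[i,j]). Assembling:

S = [[0.6667, 0],
 [0, 2.25]]


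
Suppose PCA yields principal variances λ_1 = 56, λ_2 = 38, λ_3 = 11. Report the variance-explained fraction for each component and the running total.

Step 1 — total variance = trace(Sigma) = Σ λ_i = 56 + 38 + 11 = 105.

Step 2 — fraction explained by component i = λ_i / Σ λ:
  PC1: 56/105 = 0.5333
  PC2: 38/105 = 0.3619
  PC3: 11/105 = 0.1048

Step 3 — cumulative fraction after k components = (λ_1 + ... + λ_k) / Σ λ:
  k = 1: 56/105 = 0.5333
  k = 2: (56 + 38)/105 = 94/105 = 0.8952
  k = 3: (56 + 38 + 11)/105 = 105/105 = 1

Summary (fraction, with percent):

explained: PC1 0.5333 (53.33%), PC2 0.3619 (36.19%), PC3 0.1048 (10.48%);  cumulative: 0.5333, 0.8952, 1


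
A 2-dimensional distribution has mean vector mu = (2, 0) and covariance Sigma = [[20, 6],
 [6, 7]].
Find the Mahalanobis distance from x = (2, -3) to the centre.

Step 1 — centre the observation: (x - mu) = (0, -3).

Step 2 — invert Sigma. det(Sigma) = 20·7 - (6)² = 104.
  Sigma^{-1} = (1/det) · [[d, -b], [-b, a]] = [[0.0673, -0.0577],
 [-0.0577, 0.1923]].

Step 3 — form the quadratic (x - mu)^T · Sigma^{-1} · (x - mu):
  Sigma^{-1} · (x - mu) = (0.1731, -0.5769).
  (x - mu)^T · [Sigma^{-1} · (x - mu)] = (0)·(0.1731) + (-3)·(-0.5769) = 1.7308.

Step 4 — take square root: d = √(1.7308) ≈ 1.3156.

d(x, mu) = √(1.7308) ≈ 1.3156


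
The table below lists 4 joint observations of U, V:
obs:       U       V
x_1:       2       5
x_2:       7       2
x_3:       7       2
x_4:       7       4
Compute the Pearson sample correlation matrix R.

Step 1 — column means:
  mean(U) = (2 + 7 + 7 + 7) / 4 = 23/4 = 5.75
  mean(V) = (5 + 2 + 2 + 4) / 4 = 13/4 = 3.25

Step 2 — sample variances and covariances s[i,j] = (1/(n-1)) · Σ_k (x_{k,i} - mean_i) · (x_{k,j} - mean_j), with n-1 = 3:
  s[U,U] = ((-3.75)·(-3.75) + (1.25)·(1.25) + (1.25)·(1.25) + (1.25)·(1.25)) / 3 = 18.75/3 = 6.25
  s[U,V] = ((-3.75)·(1.75) + (1.25)·(-1.25) + (1.25)·(-1.25) + (1.25)·(0.75)) / 3 = -8.75/3 = -2.9167
  s[V,V] = ((1.75)·(1.75) + (-1.25)·(-1.25) + (-1.25)·(-1.25) + (0.75)·(0.75)) / 3 = 6.75/3 = 2.25
  Sample standard deviations s_i = √(s[i,i]):
  s(U) = √(6.25) = 2.5
  s(V) = √(2.25) = 1.5

Step 3 — r_{ij} = s_{ij} / (s_i · s_j):
  r[U,U] = 1 (diagonal).
  r[U,V] = -2.9167 / (2.5 · 1.5) = -2.9167 / 3.75 = -0.7778
  r[V,V] = 1 (diagonal).

R is symmetric with unit diagonal. Assembling:

R = [[1, -0.7778],
 [-0.7778, 1]]


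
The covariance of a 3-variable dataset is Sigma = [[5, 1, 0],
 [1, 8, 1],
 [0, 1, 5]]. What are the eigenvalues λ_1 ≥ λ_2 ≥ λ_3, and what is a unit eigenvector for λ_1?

Step 1 — characteristic polynomial p(λ) = det(λI - Sigma) = λ³ - tr·λ² + c_1·λ - det, where tr = trace, c_1 = sum of the principal 2×2 minors, det = det(Sigma):
  tr = 5 + 8 + 5 = 18,
  c_1 = (5·8 - (1)²) + (5·5 - (0)²) + (8·5 - (1)²) = 39 + 25 + 39 = 103,
  det = 5·(8·5 - (1)²) - (1)·((1)·5 - (1)·(0)) + (0)·((1)·(1) - 8·(0)) = 5·(39) - (1)·(5) + (0)·(1) = 190.
  So p(λ) = λ³ - 18λ² + 103λ - 190.
Step 2 — look for an integer root (rational root theorem: any rational root is an integer divisor of 190). Testing λ = 5:
  p(5) = 125 - 450 + 515 - 190 = 0  ✓
  Dividing out (λ - 5): p(λ) = (λ - 5)(λ² - 13λ + 38).
Step 3 — remaining eigenvalues from the quadratic λ² - 13λ + 38 = 0:
  Δ = 13² - 4·38 = 169 - 152 = 17,  λ = (13 ± √17)/2 = (13 ± 4.1231)/2 ≈ 8.5616 or 4.4384.
  Sorted: λ_1 = 8.5616,  λ_2 = 5,  λ_3 = 4.4384  (check: sum = 18 = tr ✓).

Step 4 — unit eigenvector for λ_1 ≈ 8.5616: v spans the null space of (Sigma - λ_1 I), whose rows are
  r_1 = (-3.5616, 1, 0),  r_2 = (1, -0.5616, 1),  r_3 = (0, 1, -3.5616).
  v is orthogonal to every row, so take v ∝ r_1 × r_2 = ((1)·(1) - (0)·(-0.5616), (0)·(1) - (-3.5616)·(1), (-3.5616)·(-0.5616) - (1)·(1)) ≈ (1, 3.5616, 1).
  Let u = (1, 3.5616, 1).
  ||u|| = √((1)² + (3.5616)² + (1)²) = √(14.6847) ≈ 3.8321,  v_1 = u/||u|| ≈ (0.261, 0.9294, 0.261) (||v_1|| = 1).

λ_1 = 8.5616,  λ_2 = 5,  λ_3 = 4.4384;  v_1 ≈ (0.261, 0.9294, 0.261)


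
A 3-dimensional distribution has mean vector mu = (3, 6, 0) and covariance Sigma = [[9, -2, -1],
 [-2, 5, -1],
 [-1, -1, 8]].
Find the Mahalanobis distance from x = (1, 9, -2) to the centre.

Step 1 — centre the observation: (x - mu) = (-2, 3, -2).

Step 2 — invert Sigma (cofactor / det for 3×3, or solve directly):
  Sigma^{-1} = [[0.1258, 0.0548, 0.0226],
 [0.0548, 0.229, 0.0355],
 [0.0226, 0.0355, 0.1323]].

Step 3 — form the quadratic (x - mu)^T · Sigma^{-1} · (x - mu):
  Sigma^{-1} · (x - mu) = (-0.1323, 0.5065, -0.2032).
  (x - mu)^T · [Sigma^{-1} · (x - mu)] = (-2)·(-0.1323) + (3)·(0.5065) + (-2)·(-0.2032) = 2.1903.

Step 4 — take square root: d = √(2.1903) ≈ 1.48.

d(x, mu) = √(2.1903) ≈ 1.48


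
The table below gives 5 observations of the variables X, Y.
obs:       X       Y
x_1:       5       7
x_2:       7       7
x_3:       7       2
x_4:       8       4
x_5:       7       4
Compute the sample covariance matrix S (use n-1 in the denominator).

Step 1 — column means:
  mean(X) = (5 + 7 + 7 + 8 + 7) / 5 = 34/5 = 6.8
  mean(Y) = (7 + 7 + 2 + 4 + 4) / 5 = 24/5 = 4.8

Step 2 — sample covariance S[i,j] = (1/(n-1)) · Σ_k (x_{k,i} - mean_i) · (x_{k,j} - mean_j), with n-1 = 4.
  S[X,X] = ((-1.8)·(-1.8) + (0.2)·(0.2) + (0.2)·(0.2) + (1.2)·(1.2) + (0.2)·(0.2)) / 4 = 4.8/4 = 1.2
  S[X,Y] = ((-1.8)·(2.2) + (0.2)·(2.2) + (0.2)·(-2.8) + (1.2)·(-0.8) + (0.2)·(-0.8)) / 4 = -5.2/4 = -1.3
  S[Y,Y] = ((2.2)·(2.2) + (2.2)·(2.2) + (-2.8)·(-2.8) + (-0.8)·(-0.8) + (-0.8)·(-0.8)) / 4 = 18.8/4 = 4.7

S is symmetric (S[j,i] = S[i,j]). Assembling:

S = [[1.2, -1.3],
 [-1.3, 4.7]]


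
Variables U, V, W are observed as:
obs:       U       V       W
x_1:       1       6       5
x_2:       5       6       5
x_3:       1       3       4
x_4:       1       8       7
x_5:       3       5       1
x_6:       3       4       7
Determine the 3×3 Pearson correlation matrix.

Step 1 — column means:
  mean(U) = (1 + 5 + 1 + 1 + 3 + 3) / 6 = 14/6 = 2.3333
  mean(V) = (6 + 6 + 3 + 8 + 5 + 4) / 6 = 32/6 = 5.3333
  mean(W) = (5 + 5 + 4 + 7 + 1 + 7) / 6 = 29/6 = 4.8333

Step 2 — sample variances and covariances s[i,j] = (1/(n-1)) · Σ_k (x_{k,i} - mean_i) · (x_{k,j} - mean_j), with n-1 = 5:
  s[U,U] = ((-1.3333)·(-1.3333) + (2.6667)·(2.6667) + (-1.3333)·(-1.3333) + (-1.3333)·(-1.3333) + (0.6667)·(0.6667) + (0.6667)·(0.6667)) / 5 = 13.3333/5 = 2.6667
  s[U,V] = ((-1.3333)·(0.6667) + (2.6667)·(0.6667) + (-1.3333)·(-2.3333) + (-1.3333)·(2.6667) + (0.6667)·(-0.3333) + (0.6667)·(-1.3333)) / 5 = -0.6667/5 = -0.1333
  s[U,W] = ((-1.3333)·(0.1667) + (2.6667)·(0.1667) + (-1.3333)·(-0.8333) + (-1.3333)·(2.1667) + (0.6667)·(-3.8333) + (0.6667)·(2.1667)) / 5 = -2.6667/5 = -0.5333
  s[V,V] = ((0.6667)·(0.6667) + (0.6667)·(0.6667) + (-2.3333)·(-2.3333) + (2.6667)·(2.6667) + (-0.3333)·(-0.3333) + (-1.3333)·(-1.3333)) / 5 = 15.3333/5 = 3.0667
  s[V,W] = ((0.6667)·(0.1667) + (0.6667)·(0.1667) + (-2.3333)·(-0.8333) + (2.6667)·(2.1667) + (-0.3333)·(-3.8333) + (-1.3333)·(2.1667)) / 5 = 6.3333/5 = 1.2667
  s[W,W] = ((0.1667)·(0.1667) + (0.1667)·(0.1667) + (-0.8333)·(-0.8333) + (2.1667)·(2.1667) + (-3.8333)·(-3.8333) + (2.1667)·(2.1667)) / 5 = 24.8333/5 = 4.9667
  Sample standard deviations s_i = √(s[i,i]):
  s(U) = √(2.6667) = 1.633
  s(V) = √(3.0667) = 1.7512
  s(W) = √(4.9667) = 2.2286

Step 3 — r_{ij} = s_{ij} / (s_i · s_j):
  r[U,U] = 1 (diagonal).
  r[U,V] = -0.1333 / (1.633 · 1.7512) = -0.1333 / 2.8597 = -0.0466
  r[U,W] = -0.5333 / (1.633 · 2.2286) = -0.5333 / 3.6393 = -0.1465
  r[V,V] = 1 (diagonal).
  r[V,W] = 1.2667 / (1.7512 · 2.2286) = 1.2667 / 3.9027 = 0.3246
  r[W,W] = 1 (diagonal).

R is symmetric with unit diagonal. Assembling:

R = [[1, -0.0466, -0.1465],
 [-0.0466, 1, 0.3246],
 [-0.1465, 0.3246, 1]]


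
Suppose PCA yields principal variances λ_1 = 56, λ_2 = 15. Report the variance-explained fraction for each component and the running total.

Step 1 — total variance = trace(Sigma) = Σ λ_i = 56 + 15 = 71.

Step 2 — fraction explained by component i = λ_i / Σ λ:
  PC1: 56/71 = 0.7887
  PC2: 15/71 = 0.2113

Step 3 — cumulative fraction after k components = (λ_1 + ... + λ_k) / Σ λ:
  k = 1: 56/71 = 0.7887
  k = 2: (56 + 15)/71 = 71/71 = 1

Summary (fraction, with percent):

explained: PC1 0.7887 (78.87%), PC2 0.2113 (21.13%);  cumulative: 0.7887, 1


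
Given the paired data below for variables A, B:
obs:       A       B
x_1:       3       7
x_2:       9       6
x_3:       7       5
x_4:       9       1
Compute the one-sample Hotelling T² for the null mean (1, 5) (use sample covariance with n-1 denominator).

Step 1 — sample mean vector:
  mean(A) = (3 + 9 + 7 + 9) / 4 = 28/4 = 7
  mean(B) = (7 + 6 + 5 + 1) / 4 = 19/4 = 4.75
  x̄ = (7, 4.75),  deviation x̄ - mu_0 = (7, 4.75) - (1, 5) = (6, -0.25).

Step 2 — sample covariance matrix, S[i,j] = (1/(n-1)) · Σ_k (x_{k,i} - mean_i) · (x_{k,j} - mean_j), divisor n-1 = 3:
  S[A,A] = ((-4)·(-4) + (2)·(2) + (0)·(0) + (2)·(2)) / 3 = 24/3 = 8
  S[A,B] = ((-4)·(2.25) + (2)·(1.25) + (0)·(0.25) + (2)·(-3.75)) / 3 = -14/3 = -4.6667
  S[B,B] = ((2.25)·(2.25) + (1.25)·(1.25) + (0.25)·(0.25) + (-3.75)·(-3.75)) / 3 = 20.75/3 = 6.9167
  S = [[8, -4.6667],
 [-4.6667, 6.9167]].

Step 3 — invert S. det(S) = 8·6.9167 - (-4.6667)² = 33.5556.
  S^{-1} = (1/det) · [[d, -b], [-b, a]] = [[0.2061, 0.1391],
 [0.1391, 0.2384]].

Step 4 — quadratic form (x̄ - mu_0)^T · S^{-1} · (x̄ - mu_0):
  S^{-1} · (x̄ - mu_0) = (1.202, 0.7748),
  (x̄ - mu_0)^T · [...] = (6)·(1.202) + (-0.25)·(0.7748) = 7.0182.

Step 5 — scale by n: T² = 4 · 7.0182 = 28.0728.

T² ≈ 28.0728
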